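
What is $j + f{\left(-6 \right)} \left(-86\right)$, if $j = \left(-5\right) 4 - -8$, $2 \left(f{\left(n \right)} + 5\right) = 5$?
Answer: $203$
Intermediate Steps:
$f{\left(n \right)} = - \frac{5}{2}$ ($f{\left(n \right)} = -5 + \frac{1}{2} \cdot 5 = -5 + \frac{5}{2} = - \frac{5}{2}$)
$j = -12$ ($j = -20 + 8 = -12$)
$j + f{\left(-6 \right)} \left(-86\right) = -12 - -215 = -12 + 215 = 203$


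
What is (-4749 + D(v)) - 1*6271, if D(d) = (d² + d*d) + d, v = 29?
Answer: -9309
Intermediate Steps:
D(d) = d + 2*d² (D(d) = (d² + d²) + d = 2*d² + d = d + 2*d²)
(-4749 + D(v)) - 1*6271 = (-4749 + 29*(1 + 2*29)) - 1*6271 = (-4749 + 29*(1 + 58)) - 6271 = (-4749 + 29*59) - 6271 = (-4749 + 1711) - 6271 = -3038 - 6271 = -9309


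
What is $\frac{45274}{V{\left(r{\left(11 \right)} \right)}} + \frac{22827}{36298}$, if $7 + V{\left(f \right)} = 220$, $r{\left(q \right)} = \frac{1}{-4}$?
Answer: $\frac{1648217803}{7731474} \approx 213.18$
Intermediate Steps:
$r{\left(q \right)} = - \frac{1}{4}$
$V{\left(f \right)} = 213$ ($V{\left(f \right)} = -7 + 220 = 213$)
$\frac{45274}{V{\left(r{\left(11 \right)} \right)}} + \frac{22827}{36298} = \frac{45274}{213} + \frac{22827}{36298} = \frac{1648217803}{7731474}$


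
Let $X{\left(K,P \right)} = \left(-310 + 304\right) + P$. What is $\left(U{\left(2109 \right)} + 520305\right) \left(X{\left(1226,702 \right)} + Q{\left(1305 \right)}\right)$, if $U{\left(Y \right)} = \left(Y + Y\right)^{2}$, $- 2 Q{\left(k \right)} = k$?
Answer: $\frac{1593129123}{2} \approx 7.9656 \cdot 10^{8}$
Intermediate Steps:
$Q{\left(k \right)} = - \frac{k}{2}$
$X{\left(K,P \right)} = -6 + P$
$U{\left(Y \right)} = 4 Y^{2}$ ($U{\left(Y \right)} = \left(2 Y\right)^{2} = 4 Y^{2}$)
$\left(U{\left(2109 \right)} + 520305\right) \left(X{\left(1226,702 \right)} + Q{\left(1305 \right)}\right) = \left(4 \cdot 2109^{2} + 520305\right) \left(\left(-6 + 702\right) - \frac{1305}{2}\right) = \left(4 \cdot 4447881 + 520305\right) \left(696 - \frac{1305}{2}\right) = \left(17791524 + 520305\right) \frac{87}{2} = 18311829 \cdot \frac{87}{2} = \frac{1593129123}{2}$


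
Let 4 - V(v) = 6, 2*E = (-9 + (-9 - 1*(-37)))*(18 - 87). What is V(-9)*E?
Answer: 1311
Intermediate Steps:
E = -1311/2 (E = ((-9 + (-9 - 1*(-37)))*(18 - 87))/2 = ((-9 + (-9 + 37))*(-69))/2 = ((-9 + 28)*(-69))/2 = (19*(-69))/2 = (½)*(-1311) = -1311/2 ≈ -655.50)
V(v) = -2 (V(v) = 4 - 1*6 = 4 - 6 = -2)
V(-9)*E = -2*(-1311/2) = 1311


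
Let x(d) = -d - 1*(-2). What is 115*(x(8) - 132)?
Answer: -15870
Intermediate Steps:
x(d) = 2 - d (x(d) = -d + 2 = 2 - d)
115*(x(8) - 132) = 115*((2 - 1*8) - 132) = 115*((2 - 8) - 132) = 115*(-6 - 132) = 115*(-138) = -15870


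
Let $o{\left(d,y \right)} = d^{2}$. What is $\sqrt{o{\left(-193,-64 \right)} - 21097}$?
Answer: $2 \sqrt{4038} \approx 127.09$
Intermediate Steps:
$\sqrt{o{\left(-193,-64 \right)} - 21097} = \sqrt{\left(-193\right)^{2} - 21097} = \sqrt{37249 - 21097} = \sqrt{16152} = 2 \sqrt{4038}$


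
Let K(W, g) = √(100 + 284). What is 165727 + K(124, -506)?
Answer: 165727 + 8*√6 ≈ 1.6575e+5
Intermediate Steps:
K(W, g) = 8*√6 (K(W, g) = √384 = 8*√6)
165727 + K(124, -506) = 165727 + 8*√6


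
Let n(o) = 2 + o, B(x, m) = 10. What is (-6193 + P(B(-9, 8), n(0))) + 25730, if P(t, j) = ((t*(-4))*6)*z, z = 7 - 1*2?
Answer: 18337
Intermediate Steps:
z = 5 (z = 7 - 2 = 5)
P(t, j) = -120*t (P(t, j) = ((t*(-4))*6)*5 = (-4*t*6)*5 = -24*t*5 = -120*t)
(-6193 + P(B(-9, 8), n(0))) + 25730 = (-6193 - 120*10) + 25730 = (-6193 - 1200) + 25730 = -7393 + 25730 = 18337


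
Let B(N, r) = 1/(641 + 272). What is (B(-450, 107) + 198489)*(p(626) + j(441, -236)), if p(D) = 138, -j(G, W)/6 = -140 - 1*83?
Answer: 267481396008/913 ≈ 2.9297e+8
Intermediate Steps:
j(G, W) = 1338 (j(G, W) = -6*(-140 - 1*83) = -6*(-140 - 83) = -6*(-223) = 1338)
B(N, r) = 1/913
(B(-450, 107) + 198489)*(p(626) + j(441, -236)) = (1/913 + 198489)*(138 + 1338) = (181220458/913)*1476 = 267481396008/913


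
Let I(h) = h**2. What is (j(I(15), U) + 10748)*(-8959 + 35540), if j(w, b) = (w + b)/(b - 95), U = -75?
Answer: 4856375281/17 ≈ 2.8567e+8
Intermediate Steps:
j(w, b) = (b + w)/(-95 + b)
(j(I(15), U) + 10748)*(-8959 + 35540) = ((-75 + 15**2)/(-95 - 75) + 10748)*(-8959 + 35540) = ((-75 + 225)/(-170) + 10748)*26581 = (-1/170*150 + 10748)*26581 = (-15/17 + 10748)*26581 = (182701/17)*26581 = 4856375281/17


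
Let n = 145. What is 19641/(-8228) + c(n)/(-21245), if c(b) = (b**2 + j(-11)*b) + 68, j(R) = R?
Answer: -577702589/174803860 ≈ -3.3049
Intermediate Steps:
c(b) = 68 + b**2 - 11*b (c(b) = (b**2 - 11*b) + 68 = 68 + b**2 - 11*b)
19641/(-8228) + c(n)/(-21245) = 19641/(-8228) + (68 + 145**2 - 11*145)/(-21245) = 19641*(-1/8228) + (68 + 21025 - 1595)*(-1/21245) = -19641/8228 + 19498*(-1/21245) = -19641/8228 - 19498/21245 = -577702589/174803860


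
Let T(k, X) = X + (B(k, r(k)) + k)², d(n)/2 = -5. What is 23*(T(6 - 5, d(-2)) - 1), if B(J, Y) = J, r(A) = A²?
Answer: -161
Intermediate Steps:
d(n) = -10 (d(n) = 2*(-5) = -10)
T(k, X) = X + 4*k² (T(k, X) = X + (k + k)² = X + (2*k)² = X + 4*k²)
23*(T(6 - 5, d(-2)) - 1) = 23*((-10 + 4*(6 - 5)²) - 1) = 23*((-10 + 4*1²) - 1) = 23*((-10 + 4*1) - 1) = 23*((-10 + 4) - 1) = 23*(-6 - 1) = 23*(-7) = -161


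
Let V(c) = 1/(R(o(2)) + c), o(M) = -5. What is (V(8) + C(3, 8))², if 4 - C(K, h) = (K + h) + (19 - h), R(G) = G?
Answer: 2809/9 ≈ 312.11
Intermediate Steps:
C(K, h) = -15 - K (C(K, h) = 4 - ((K + h) + (19 - h)) = 4 - (19 + K) = 4 + (-19 - K) = -15 - K)
V(c) = 1/(-5 + c)
(V(8) + C(3, 8))² = (1/(-5 + 8) + (-15 - 1*3))² = (1/3 + (-15 - 3))² = (⅓ - 18)² = (-53/3)² = 2809/9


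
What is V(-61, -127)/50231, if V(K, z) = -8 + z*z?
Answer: 16121/50231 ≈ 0.32094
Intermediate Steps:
V(K, z) = -8 + z**2
V(-61, -127)/50231 = (-8 + (-127)**2)/50231 = (-8 + 16129)*(1/50231) = 16121*(1/50231) = 16121/50231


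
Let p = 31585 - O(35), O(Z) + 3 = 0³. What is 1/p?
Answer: 1/31588 ≈ 3.1658e-5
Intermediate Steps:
O(Z) = -3 (O(Z) = -3 + 0³ = -3 + 0 = -3)
p = 31588 (p = 31585 - 1*(-3) = 31585 + 3 = 31588)
1/p = 1/31588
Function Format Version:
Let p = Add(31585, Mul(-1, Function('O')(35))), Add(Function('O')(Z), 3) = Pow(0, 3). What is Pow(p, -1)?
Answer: Rational(1, 31588) ≈ 3.1658e-5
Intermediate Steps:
Function('O')(Z) = -3 (Function('O')(Z) = Add(-3, Pow(0, 3)) = Add(-3, 0) = -3)
p = 31588 (p = Add(31585, Mul(-1, -3)) = Add(31585, 3) = 31588)
Pow(p, -1) = Pow(31588, -1) = Rational(1, 31588)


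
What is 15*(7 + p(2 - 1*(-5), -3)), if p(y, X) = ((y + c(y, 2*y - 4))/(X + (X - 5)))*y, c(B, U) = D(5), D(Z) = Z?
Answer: -105/11 ≈ -9.5455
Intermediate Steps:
c(B, U) = 5
p(y, X) = y*(5 + y)/(-5 + 2*X) (p(y, X) = ((y + 5)/(X + (X - 5)))*y = ((5 + y)/(X + (-5 + X)))*y = ((5 + y)/(-5 + 2*X))*y = y*(5 + y)/(-5 + 2*X))
15*(7 + p(2 - 1*(-5), -3)) = 15*(7 + (2 - 1*(-5))*(5 + (2 - 1*(-5)))/(-5 + 2*(-3))) = 15*(7 + (2 + 5)*(5 + (2 + 5))/(-5 - 6)) = 15*(7 + 7*(5 + 7)/(-11)) = 15*(7 + 7*(-1/11)*12) = 15*(7 - 84/11) = 15*(-7/11) = -105/11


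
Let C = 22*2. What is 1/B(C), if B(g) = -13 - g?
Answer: -1/57 ≈ -0.017544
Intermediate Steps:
C = 44
1/B(C) = 1/(-13 - 1*44) = 1/(-13 - 44) = 1/(-57) = -1/57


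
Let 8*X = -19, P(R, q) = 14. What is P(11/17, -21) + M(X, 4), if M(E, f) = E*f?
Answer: 9/2 ≈ 4.5000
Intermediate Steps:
X = -19/8 (X = (⅛)*(-19) = -19/8 ≈ -2.3750)
P(11/17, -21) + M(X, 4) = 14 - 19/8*4 = 14 - 19/2 = 9/2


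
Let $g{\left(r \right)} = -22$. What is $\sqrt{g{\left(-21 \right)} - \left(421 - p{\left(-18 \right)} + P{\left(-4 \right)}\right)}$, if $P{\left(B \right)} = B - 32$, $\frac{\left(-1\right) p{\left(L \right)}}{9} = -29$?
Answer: $i \sqrt{146} \approx 12.083 i$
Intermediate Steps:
$p{\left(L \right)} = 261$ ($p{\left(L \right)} = \left(-9\right) \left(-29\right) = 261$)
$P{\left(B \right)} = -32 + B$
$\sqrt{g{\left(-21 \right)} - \left(421 - p{\left(-18 \right)} + P{\left(-4 \right)}\right)} = \sqrt{-22 + \left(261 - \left(\left(-32 - 4\right) - -421\right)\right)} = \sqrt{-22 + \left(261 - \left(-36 + 421\right)\right)} = \sqrt{-22 + \left(261 - 385\right)} = \sqrt{-22 - 124} = \sqrt{-146} = i \sqrt{146}$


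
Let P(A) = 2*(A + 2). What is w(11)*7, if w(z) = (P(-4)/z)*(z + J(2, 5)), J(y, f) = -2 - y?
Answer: -196/11 ≈ -17.818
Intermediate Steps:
P(A) = 4 + 2*A (P(A) = 2*(2 + A) = 4 + 2*A)
w(z) = -4*(-4 + z)/z (w(z) = ((4 + 2*(-4))/z)*(z + (-2 - 1*2)) = ((4 - 8)/z)*(z + (-2 - 2)) = (-4/z)*(z - 4) = (-4/z)*(-4 + z) = -4*(-4 + z)/z)
w(11)*7 = (-4 + 16/11)*7 = -28/11*7 = -196/11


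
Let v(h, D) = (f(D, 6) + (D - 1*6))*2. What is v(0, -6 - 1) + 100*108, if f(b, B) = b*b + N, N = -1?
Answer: 10870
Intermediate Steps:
f(b, B) = -1 + b² (f(b, B) = b*b - 1 = b² - 1 = -1 + b²)
v(h, D) = -14 + 2*D + 2*D² (v(h, D) = ((-1 + D²) + (D - 1*6))*2 = ((-1 + D²) + (D - 6))*2 = ((-1 + D²) + (-6 + D))*2 = (-7 + D + D²)*2 = -14 + 2*D + 2*D²)
v(0, -6 - 1) + 100*108 = (-14 + 2*(-6 - 1) + 2*(-6 - 1)²) + 100*108 = (-14 + 2*(-7) + 2*(-7)²) + 10800 = (-14 - 14 + 2*49) + 10800 = (-14 - 14 + 98) + 10800 = 70 + 10800 = 10870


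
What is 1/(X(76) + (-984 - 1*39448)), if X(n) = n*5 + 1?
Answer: -1/40051 ≈ -2.4968e-5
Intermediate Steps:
X(n) = 1 + 5*n (X(n) = 5*n + 1 = 1 + 5*n)
1/(X(76) + (-984 - 1*39448)) = 1/((1 + 5*76) + (-984 - 1*39448)) = 1/((1 + 380) + (-984 - 39448)) = 1/(381 - 40432) = 1/(-40051) = -1/40051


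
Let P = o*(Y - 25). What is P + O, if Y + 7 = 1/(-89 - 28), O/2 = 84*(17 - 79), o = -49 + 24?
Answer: -1125047/117 ≈ -9615.8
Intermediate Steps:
o = -25
O = -10416 (O = 2*(84*(17 - 79)) = 2*(84*(-62)) = 2*(-5208) = -10416)
Y = -820/117 (Y = -7 + 1/(-89 - 28) = -7 + 1/(-117) = -7 - 1/117 = -820/117 ≈ -7.0085)
P = 93625/117 (P = -25*(-820/117 - 25) = -25*(-3745/117) = 93625/117 ≈ 800.21)
P + O = 93625/117 - 10416 = -1125047/117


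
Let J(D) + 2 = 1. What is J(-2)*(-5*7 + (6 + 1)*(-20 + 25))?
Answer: 0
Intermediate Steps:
J(D) = -1 (J(D) = -2 + 1 = -1)
J(-2)*(-5*7 + (6 + 1)*(-20 + 25)) = -(-5*7 + (6 + 1)*(-20 + 25)) = -(-35 + 7*5) = -(-35 + 35) = -1*0 = 0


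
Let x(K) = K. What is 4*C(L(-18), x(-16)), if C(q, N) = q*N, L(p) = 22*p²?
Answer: -456192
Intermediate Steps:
C(q, N) = N*q
4*C(L(-18), x(-16)) = 4*(-352*(-18)²) = 4*(-352*324) = 4*(-16*7128) = 4*(-114048) = -456192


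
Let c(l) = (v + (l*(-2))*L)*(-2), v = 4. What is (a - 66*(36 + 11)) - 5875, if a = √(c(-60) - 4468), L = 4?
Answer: -8977 + 6*I*√151 ≈ -8977.0 + 73.729*I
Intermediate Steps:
c(l) = -8 + 16*l (c(l) = (4 + (l*(-2))*4)*(-2) = (4 - 2*l*4)*(-2) = (4 - 8*l)*(-2) = -8 + 16*l)
a = 6*I*√151 (a = √((-8 + 16*(-60)) - 4468) = √((-8 - 960) - 4468) = √(-968 - 4468) = √(-5436) = 6*I*√151 ≈ 73.729*I)
(a - 66*(36 + 11)) - 5875 = (6*I*√151 - 66*(36 + 11)) - 5875 = (6*I*√151 - 66*47) - 5875 = (6*I*√151 - 3102) - 5875 = (-3102 + 6*I*√151) - 5875 = -8977 + 6*I*√151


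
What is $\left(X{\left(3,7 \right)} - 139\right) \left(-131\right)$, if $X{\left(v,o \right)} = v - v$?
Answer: $18209$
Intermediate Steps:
$X{\left(v,o \right)} = 0$
$\left(X{\left(3,7 \right)} - 139\right) \left(-131\right) = \left(0 - 139\right) \left(-131\right) = \left(-139\right) \left(-131\right) = 18209$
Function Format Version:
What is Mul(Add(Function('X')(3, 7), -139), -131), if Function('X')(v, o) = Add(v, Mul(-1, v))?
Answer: 18209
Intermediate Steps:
Function('X')(v, o) = 0
Mul(Add(Function('X')(3, 7), -139), -131) = Mul(Add(0, -139), -131) = Mul(-139, -131) = 18209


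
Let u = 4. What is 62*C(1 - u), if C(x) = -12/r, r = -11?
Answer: 744/11 ≈ 67.636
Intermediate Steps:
C(x) = 12/11 (C(x) = -12/(-11) = -12*(-1/11) = 12/11)
62*C(1 - u) = 62*(12/11) = 744/11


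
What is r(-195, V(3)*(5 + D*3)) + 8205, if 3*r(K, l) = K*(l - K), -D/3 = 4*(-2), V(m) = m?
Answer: -19485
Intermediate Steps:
D = 24 (D = -12*(-2) = -3*(-8) = 24)
r(K, l) = K*(l - K)/3 (r(K, l) = (K*(l - K))/3 = K*(l - K)/3)
r(-195, V(3)*(5 + D*3)) + 8205 = (⅓)*(-195)*(3*(5 + 24*3) - 1*(-195)) + 8205 = (⅓)*(-195)*(3*(5 + 72) + 195) + 8205 = (⅓)*(-195)*(3*77 + 195) + 8205 = (⅓)*(-195)*(231 + 195) + 8205 = (⅓)*(-195)*426 + 8205 = -27690 + 8205 = -19485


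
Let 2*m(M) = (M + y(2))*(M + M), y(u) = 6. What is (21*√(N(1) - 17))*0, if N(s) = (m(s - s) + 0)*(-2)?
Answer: 0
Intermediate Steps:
m(M) = M*(6 + M) (m(M) = ((M + 6)*(M + M))/2 = ((6 + M)*(2*M))/2 = (2*M*(6 + M))/2 = M*(6 + M))
N(s) = 0 (N(s) = ((s - s)*(6 + (s - s)) + 0)*(-2) = (0*(6 + 0) + 0)*(-2) = (0*6 + 0)*(-2) = (0 + 0)*(-2) = 0*(-2) = 0)
(21*√(N(1) - 17))*0 = (21*√(0 - 17))*0 = (21*√(-17))*0 = (21*(I*√17))*0 = (21*I*√17)*0 = 0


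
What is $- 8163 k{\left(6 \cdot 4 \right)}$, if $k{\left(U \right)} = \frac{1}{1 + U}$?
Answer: $- \frac{8163}{25} \approx -326.52$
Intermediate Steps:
$- 8163 k{\left(6 \cdot 4 \right)} = - \frac{8163}{1 + 6 \cdot 4} = - \frac{8163}{1 + 24} = - \frac{8163}{25}$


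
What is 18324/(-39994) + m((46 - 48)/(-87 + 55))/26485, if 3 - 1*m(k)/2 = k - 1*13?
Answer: -387229065/847392872 ≈ -0.45697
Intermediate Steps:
m(k) = 32 - 2*k (m(k) = 6 - 2*(k - 1*13) = 6 - 2*(k - 13) = 6 - 2*(-13 + k) = 6 + (26 - 2*k) = 32 - 2*k)
18324/(-39994) + m((46 - 48)/(-87 + 55))/26485 = 18324/(-39994) + (32 - 2*(46 - 48)/(-87 + 55))/26485 = 18324*(-1/39994) + (32 - (-4)/(-32))*(1/26485) = -9162/19997 + (32 - (-4)*(-1)/32)*(1/26485) = -9162/19997 + (32 - 2*1/16)*(1/26485) = -9162/19997 + (32 - 1/8)*(1/26485) = -9162/19997 + (255/8)*(1/26485) = -9162/19997 + 51/42376 = -387229065/847392872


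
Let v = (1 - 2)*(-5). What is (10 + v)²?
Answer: 225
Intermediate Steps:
v = 5 (v = -1*(-5) = 5)
(10 + v)² = (10 + 5)² = 15² = 225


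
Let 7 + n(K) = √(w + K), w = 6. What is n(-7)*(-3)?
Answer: 21 - 3*I ≈ 21.0 - 3.0*I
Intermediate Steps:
n(K) = -7 + √(6 + K)
n(-7)*(-3) = (-7 + √(6 - 7))*(-3) = (-7 + √(-1))*(-3) = (-7 + I)*(-3) = 21 - 3*I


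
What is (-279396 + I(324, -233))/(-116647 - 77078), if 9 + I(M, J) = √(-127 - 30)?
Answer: 887/615 - I*√157/193725 ≈ 1.4423 - 6.4679e-5*I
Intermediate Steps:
I(M, J) = -9 + I*√157 (I(M, J) = -9 + √(-127 - 30) = -9 + √(-157) = -9 + I*√157)
(-279396 + I(324, -233))/(-116647 - 77078) = (-279396 + (-9 + I*√157))/(-116647 - 77078) = (-279405 + I*√157)/(-193725) = (-279405 + I*√157)*(-1/193725) = 887/615 - I*√157/193725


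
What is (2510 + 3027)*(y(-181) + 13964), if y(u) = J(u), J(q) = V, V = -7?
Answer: 77279909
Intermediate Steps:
J(q) = -7
y(u) = -7
(2510 + 3027)*(y(-181) + 13964) = (2510 + 3027)*(-7 + 13964) = 5537*13957 = 77279909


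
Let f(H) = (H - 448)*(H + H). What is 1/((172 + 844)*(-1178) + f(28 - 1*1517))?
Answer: 1/4571538 ≈ 2.1874e-7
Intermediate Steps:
f(H) = 2*H*(-448 + H) (f(H) = (-448 + H)*(2*H) = 2*H*(-448 + H))
1/((172 + 844)*(-1178) + f(28 - 1*1517)) = 1/((172 + 844)*(-1178) + 2*(28 - 1*1517)*(-448 + (28 - 1*1517))) = 1/(1016*(-1178) + 2*(28 - 1517)*(-448 + (28 - 1517))) = 1/(-1196848 + 2*(-1489)*(-448 - 1489)) = 1/(-1196848 + 2*(-1489)*(-1937)) = 1/(-1196848 + 5768386) = 1/4571538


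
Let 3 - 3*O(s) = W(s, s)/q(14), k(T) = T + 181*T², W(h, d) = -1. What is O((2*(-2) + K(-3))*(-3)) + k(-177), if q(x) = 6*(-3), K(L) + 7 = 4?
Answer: 306200141/54 ≈ 5.6704e+6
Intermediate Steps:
K(L) = -3 (K(L) = -7 + 4 = -3)
q(x) = -18
O(s) = 53/54 (O(s) = 1 - (-1)/(3*(-18)) = 1 - (-1)*(-1)/(3*18) = 1 - ⅓*1/18 = 1 - 1/54 = 53/54)
O((2*(-2) + K(-3))*(-3)) + k(-177) = 53/54 - 177*(1 + 181*(-177)) = 53/54 - 177*(1 - 32037) = 53/54 - 177*(-32036) = 53/54 + 5670372 = 306200141/54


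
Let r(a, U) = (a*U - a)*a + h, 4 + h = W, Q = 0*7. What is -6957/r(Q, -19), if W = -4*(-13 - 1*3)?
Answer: -2319/20 ≈ -115.95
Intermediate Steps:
Q = 0
W = 64 (W = -4*(-13 - 3) = -4*(-16) = 64)
h = 60 (h = -4 + 64 = 60)
r(a, U) = 60 + a*(-a + U*a) (r(a, U) = (a*U - a)*a + 60 = (U*a - a)*a + 60 = (-a + U*a)*a + 60 = a*(-a + U*a) + 60 = 60 + a*(-a + U*a))
-6957/r(Q, -19) = -6957/(60 - 1*0**2 - 19*0**2) = -6957/(60 - 1*0 - 19*0) = -6957/(60 + 0 + 0) = -6957/60 = -6957*1/60 = -2319/20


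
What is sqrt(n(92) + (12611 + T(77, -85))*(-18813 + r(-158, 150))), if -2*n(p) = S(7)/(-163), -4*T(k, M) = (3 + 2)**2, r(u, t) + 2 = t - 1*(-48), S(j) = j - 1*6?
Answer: I*sqrt(24939005745261)/326 ≈ 15319.0*I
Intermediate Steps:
S(j) = -6 + j (S(j) = j - 6 = -6 + j)
r(u, t) = 46 + t (r(u, t) = -2 + (t - 1*(-48)) = -2 + (t + 48) = -2 + (48 + t) = 46 + t)
T(k, M) = -25/4 (T(k, M) = -(3 + 2)**2/4 = -1/4*5**2 = -1/4*25 = -25/4)
n(p) = 1/326 (n(p) = -(-6 + 7)/(2*(-163)) = -(-1)/(2*163) = -1/2*(-1/163) = 1/326)
sqrt(n(92) + (12611 + T(77, -85))*(-18813 + r(-158, 150))) = sqrt(1/326 + (12611 - 25/4)*(-18813 + (46 + 150))) = sqrt(1/326 + 50419*(-18813 + 196)/4) = sqrt(1/326 + (50419/4)*(-18617)) = sqrt(1/326 - 938650523/4) = sqrt(-153000035247/652) = I*sqrt(24939005745261)/326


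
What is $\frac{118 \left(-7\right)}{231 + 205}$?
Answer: $- \frac{413}{218} \approx -1.8945$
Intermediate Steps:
$\frac{118 \left(-7\right)}{231 + 205} = \frac{1}{436} \left(-826\right) = - \frac{413}{218}$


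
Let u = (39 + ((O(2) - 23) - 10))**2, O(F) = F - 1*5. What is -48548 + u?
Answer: -48539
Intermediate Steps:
O(F) = -5 + F (O(F) = F - 5 = -5 + F)
u = 9 (u = (39 + (((-5 + 2) - 23) - 10))**2 = (39 + ((-3 - 23) - 10))**2 = (39 + (-26 - 10))**2 = (39 - 36)**2 = 3**2 = 9)
-48548 + u = -48548 + 9 = -48539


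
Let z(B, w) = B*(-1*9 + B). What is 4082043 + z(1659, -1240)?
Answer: 6819393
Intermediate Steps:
z(B, w) = B*(-9 + B)
4082043 + z(1659, -1240) = 4082043 + 1659*(-9 + 1659) = 4082043 + 1659*1650 = 4082043 + 2737350 = 6819393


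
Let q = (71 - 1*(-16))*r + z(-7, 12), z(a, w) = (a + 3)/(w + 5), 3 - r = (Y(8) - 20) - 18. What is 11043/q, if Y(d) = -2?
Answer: 187731/63593 ≈ 2.9521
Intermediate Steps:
r = 43 (r = 3 - ((-2 - 20) - 18) = 3 - (-22 - 18) = 3 - 1*(-40) = 3 + 40 = 43)
z(a, w) = (3 + a)/(5 + w)
q = 63593/17 (q = (71 - 1*(-16))*43 + (3 - 7)/(5 + 12) = (71 + 16)*43 - 4/17 = 87*43 + (1/17)*(-4) = 3741 - 4/17 = 63593/17 ≈ 3740.8)
11043/q = 11043/(63593/17) = 11043*(17/63593) = 187731/63593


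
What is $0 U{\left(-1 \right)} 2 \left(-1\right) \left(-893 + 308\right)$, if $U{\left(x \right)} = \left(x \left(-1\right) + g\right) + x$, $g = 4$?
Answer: $0$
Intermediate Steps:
$U{\left(x \right)} = 4$ ($U{\left(x \right)} = \left(x \left(-1\right) + 4\right) + x = \left(- x + 4\right) + x = \left(4 - x\right) + x = 4$)
$0 U{\left(-1 \right)} 2 \left(-1\right) \left(-893 + 308\right) = 0 \cdot 4 \cdot 2 \left(-1\right) \left(-893 + 308\right) = 0 \cdot 8 \left(-1\right) \left(-585\right) = 0 \left(-1\right) \left(-585\right) = 0 \left(-585\right) = 0$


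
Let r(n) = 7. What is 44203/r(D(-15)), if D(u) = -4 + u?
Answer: 44203/7 ≈ 6314.7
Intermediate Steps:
44203/r(D(-15)) = 44203/7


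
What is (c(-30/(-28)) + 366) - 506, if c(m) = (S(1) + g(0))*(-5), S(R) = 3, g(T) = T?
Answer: -155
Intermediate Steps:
c(m) = -15 (c(m) = (3 + 0)*(-5) = 3*(-5) = -15)
(c(-30/(-28)) + 366) - 506 = (-15 + 366) - 506 = 351 - 506 = -155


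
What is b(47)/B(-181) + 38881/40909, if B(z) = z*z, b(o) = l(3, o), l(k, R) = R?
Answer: 1275703164/1340219749 ≈ 0.95186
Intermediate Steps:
b(o) = o
B(z) = z**2
b(47)/B(-181) + 38881/40909 = 47/((-181)**2) + 38881/40909 = 47/32761 + 38881*(1/40909) = 47*(1/32761) + 38881/40909 = 47/32761 + 38881/40909 = 1275703164/1340219749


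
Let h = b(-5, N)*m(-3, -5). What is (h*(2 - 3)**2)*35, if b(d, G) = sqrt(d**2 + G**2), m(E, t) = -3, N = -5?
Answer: -525*sqrt(2) ≈ -742.46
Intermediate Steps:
b(d, G) = sqrt(G**2 + d**2)
h = -15*sqrt(2) (h = sqrt((-5)**2 + (-5)**2)*(-3) = sqrt(25 + 25)*(-3) = sqrt(50)*(-3) = (5*sqrt(2))*(-3) = -15*sqrt(2) ≈ -21.213)
(h*(2 - 3)**2)*35 = ((-15*sqrt(2))*(2 - 3)**2)*35 = (-15*sqrt(2)*(-1)**2)*35 = (-15*sqrt(2)*1)*35 = -15*sqrt(2)*35 = -525*sqrt(2)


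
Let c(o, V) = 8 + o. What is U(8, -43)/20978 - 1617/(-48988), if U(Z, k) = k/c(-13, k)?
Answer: 85856807/2569175660 ≈ 0.033418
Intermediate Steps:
U(Z, k) = -k/5 (U(Z, k) = k/(8 - 13) = k/(-5) = k*(-⅕) = -k/5)
U(8, -43)/20978 - 1617/(-48988) = -⅕*(-43)/20978 - 1617/(-48988) = (43/5)*(1/20978) - 1617*(-1/48988) = 43/104890 + 1617/48988 = 85856807/2569175660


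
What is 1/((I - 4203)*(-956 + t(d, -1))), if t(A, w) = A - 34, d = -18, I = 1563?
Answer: 1/2661120 ≈ 3.7578e-7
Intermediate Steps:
t(A, w) = -34 + A
1/((I - 4203)*(-956 + t(d, -1))) = 1/((1563 - 4203)*(-956 + (-34 - 18))) = 1/(-2640*(-956 - 52)) = 1/(-2640*(-1008)) = 1/2661120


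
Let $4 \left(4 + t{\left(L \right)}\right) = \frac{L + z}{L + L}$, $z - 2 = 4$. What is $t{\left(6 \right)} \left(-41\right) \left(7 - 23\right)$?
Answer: $-2460$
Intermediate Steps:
$z = 6$ ($z = 2 + 4 = 6$)
$t{\left(L \right)} = -4 + \frac{6 + L}{8 L}$ ($t{\left(L \right)} = -4 + \frac{\left(L + 6\right) \frac{1}{L + L}}{4} = -4 + \frac{\left(6 + L\right) \frac{1}{2 L}}{4} = -4 + \frac{\frac{1}{2} \frac{1}{L} \left(6 + L\right)}{4} = -4 + \frac{6 + L}{8 L}$)
$t{\left(6 \right)} \left(-41\right) \left(7 - 23\right) = \frac{6 - 186}{8 \cdot 6} \left(-41\right) \left(7 - 23\right) = \frac{1}{8} \cdot \frac{1}{6} \left(6 - 186\right) \left(-41\right) \left(7 - 23\right) = \frac{1}{8} \cdot \frac{1}{6} \left(-180\right) \left(-41\right) \left(-16\right) = \left(- \frac{15}{4}\right) \left(-41\right) \left(-16\right) = \frac{615}{4} \left(-16\right) = -2460$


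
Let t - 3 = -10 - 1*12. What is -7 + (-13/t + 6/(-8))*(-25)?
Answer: -407/76 ≈ -5.3553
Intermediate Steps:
t = -19 (t = 3 + (-10 - 1*12) = 3 + (-10 - 12) = 3 - 22 = -19)
-7 + (-13/t + 6/(-8))*(-25) = -7 + (-13/(-19) + 6/(-8))*(-25) = -7 + (-13*(-1/19) + 6*(-⅛))*(-25) = -7 + (13/19 - ¾)*(-25) = -7 - 5/76*(-25) = -7 + 125/76 = -407/76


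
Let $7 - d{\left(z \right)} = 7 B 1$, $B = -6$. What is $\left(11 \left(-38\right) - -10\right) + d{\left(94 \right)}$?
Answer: $-359$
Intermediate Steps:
$d{\left(z \right)} = 49$ ($d{\left(z \right)} = 7 - 7 \left(-6\right) 1 = 7 - \left(-42\right) 1 = 7 - -42 = 7 + 42 = 49$)
$\left(11 \left(-38\right) - -10\right) + d{\left(94 \right)} = \left(11 \left(-38\right) - -10\right) + 49 = \left(-418 + 10\right) + 49 = -408 + 49 = -359$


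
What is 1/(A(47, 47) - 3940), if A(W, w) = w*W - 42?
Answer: -1/1773 ≈ -0.00056402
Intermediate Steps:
A(W, w) = -42 + W*w (A(W, w) = W*w - 42 = -42 + W*w)
1/(A(47, 47) - 3940) = 1/((-42 + 47*47) - 3940) = 1/((-42 + 2209) - 3940) = 1/(2167 - 3940) = 1/(-1773) = -1/1773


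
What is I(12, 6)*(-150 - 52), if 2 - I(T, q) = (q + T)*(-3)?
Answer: -11312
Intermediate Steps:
I(T, q) = 2 + 3*T + 3*q (I(T, q) = 2 - (q + T)*(-3) = 2 - (T + q)*(-3) = 2 - (-3*T - 3*q) = 2 + (3*T + 3*q) = 2 + 3*T + 3*q)
I(12, 6)*(-150 - 52) = (2 + 3*12 + 3*6)*(-150 - 52) = (2 + 36 + 18)*(-202) = 56*(-202) = -11312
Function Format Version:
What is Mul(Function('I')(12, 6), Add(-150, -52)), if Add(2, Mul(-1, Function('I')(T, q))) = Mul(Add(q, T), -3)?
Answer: -11312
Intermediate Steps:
Function('I')(T, q) = Add(2, Mul(3, T), Mul(3, q)) (Function('I')(T, q) = Add(2, Mul(-1, Mul(Add(q, T), -3))) = Add(2, Mul(-1, Mul(Add(T, q), -3))) = Add(2, Mul(-1, Add(Mul(-3, T), Mul(-3, q)))) = Add(2, Add(Mul(3, T), Mul(3, q))) = Add(2, Mul(3, T), Mul(3, q)))
Mul(Function('I')(12, 6), Add(-150, -52)) = Mul(Add(2, Mul(3, 12), Mul(3, 6)), Add(-150, -52)) = Mul(Add(2, 36, 18), -202) = Mul(56, -202) = -11312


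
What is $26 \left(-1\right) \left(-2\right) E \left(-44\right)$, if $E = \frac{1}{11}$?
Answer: $-208$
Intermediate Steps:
$E = \frac{1}{11} \approx 0.090909$
$26 \left(-1\right) \left(-2\right) E \left(-44\right) = 26 \left(-1\right) \left(-2\right) \frac{1}{11} \left(-44\right) = 26 \cdot 2 \cdot \frac{1}{11} \left(-44\right) = 26 \cdot \frac{2}{11} \left(-44\right) = \frac{52}{11} \left(-44\right) = -208$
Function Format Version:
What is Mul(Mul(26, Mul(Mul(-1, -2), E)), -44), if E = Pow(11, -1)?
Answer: -208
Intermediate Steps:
E = Rational(1, 11) ≈ 0.090909
Mul(Mul(26, Mul(Mul(-1, -2), E)), -44) = Mul(Mul(26, Mul(Mul(-1, -2), Rational(1, 11))), -44) = Mul(Mul(26, Mul(2, Rational(1, 11))), -44) = Mul(Mul(26, Rational(2, 11)), -44) = Mul(Rational(52, 11), -44) = -208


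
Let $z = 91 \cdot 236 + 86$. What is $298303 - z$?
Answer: $276741$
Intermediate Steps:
$z = 21562$ ($z = 21476 + 86 = 21562$)
$298303 - z = 298303 - 21562 = 276741$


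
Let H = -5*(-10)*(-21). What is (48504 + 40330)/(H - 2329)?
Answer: -88834/3379 ≈ -26.290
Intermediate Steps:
H = -1050 (H = 50*(-21) = -1050)
(48504 + 40330)/(H - 2329) = (48504 + 40330)/(-1050 - 2329) = 88834/(-3379) = 88834*(-1/3379) = -88834/3379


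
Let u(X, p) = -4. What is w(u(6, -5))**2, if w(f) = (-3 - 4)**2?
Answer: 2401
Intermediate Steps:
w(f) = 49 (w(f) = (-7)**2 = 49)
w(u(6, -5))**2 = 49**2 = 2401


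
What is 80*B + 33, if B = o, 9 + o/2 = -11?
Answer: -3167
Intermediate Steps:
o = -40 (o = -18 + 2*(-11) = -18 - 22 = -40)
B = -40
80*B + 33 = 80*(-40) + 33 = -3200 + 33 = -3167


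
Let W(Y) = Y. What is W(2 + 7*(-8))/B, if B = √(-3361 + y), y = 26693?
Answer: -27*√5833/5833 ≈ -0.35352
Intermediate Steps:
B = 2*√5833 (B = √(-3361 + 26693) = √23332 = 2*√5833 ≈ 152.75)
W(2 + 7*(-8))/B = (2 + 7*(-8))/((2*√5833)) = (2 - 56)*(√5833/11666) = -27*√5833/5833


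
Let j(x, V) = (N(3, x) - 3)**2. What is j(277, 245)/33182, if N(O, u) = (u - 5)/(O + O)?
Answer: 16129/298638 ≈ 0.054009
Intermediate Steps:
N(O, u) = (-5 + u)/(2*O) (N(O, u) = (-5 + u)/((2*O)) = (-5 + u)*(1/(2*O)) = (-5 + u)/(2*O))
j(x, V) = (-23/6 + x/6)**2 (j(x, V) = ((1/2)*(-5 + x)/3 - 3)**2 = ((1/2)*(1/3)*(-5 + x) - 3)**2 = ((-5/6 + x/6) - 3)**2 = (-23/6 + x/6)**2)
j(277, 245)/33182 = ((-23 + 277)**2/36)/33182 = ((1/36)*254**2)*(1/33182) = ((1/36)*64516)*(1/33182) = (16129/9)*(1/33182) = 16129/298638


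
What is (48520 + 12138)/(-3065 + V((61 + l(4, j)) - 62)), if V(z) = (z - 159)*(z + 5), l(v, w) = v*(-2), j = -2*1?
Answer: -60658/2393 ≈ -25.348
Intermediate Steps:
j = -2
l(v, w) = -2*v
V(z) = (-159 + z)*(5 + z)
(48520 + 12138)/(-3065 + V((61 + l(4, j)) - 62)) = (48520 + 12138)/(-3065 + (-795 + ((61 - 2*4) - 62)² - 154*((61 - 2*4) - 62))) = 60658/(-3065 + (-795 + ((61 - 8) - 62)² - 154*((61 - 8) - 62))) = 60658/(-3065 + (-795 + (53 - 62)² - 154*(53 - 62))) = 60658/(-3065 + (-795 + (-9)² - 154*(-9))) = 60658/(-3065 + (-795 + 81 + 1386)) = 60658/(-3065 + 672) = 60658/(-2393) = 60658*(-1/2393) = -60658/2393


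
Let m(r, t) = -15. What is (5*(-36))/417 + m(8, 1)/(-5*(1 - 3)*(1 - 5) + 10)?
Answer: 19/278 ≈ 0.068345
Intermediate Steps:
(5*(-36))/417 + m(8, 1)/(-5*(1 - 3)*(1 - 5) + 10) = (5*(-36))/417 - 15/(-5*(1 - 3)*(1 - 5) + 10) = -180*1/417 - 15/(-(-10)*(-4) + 10) = -60/139 - 15/(-5*8 + 10) = -60/139 - 15/(-40 + 10) = -60/139 - 15/(-30) = -60/139 - 15*(-1/30) = -60/139 + 1/2 = 19/278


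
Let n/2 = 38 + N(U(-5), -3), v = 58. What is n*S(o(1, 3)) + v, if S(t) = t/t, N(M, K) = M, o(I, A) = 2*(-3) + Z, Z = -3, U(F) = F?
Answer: 124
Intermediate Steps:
o(I, A) = -9 (o(I, A) = 2*(-3) - 3 = -6 - 3 = -9)
S(t) = 1
n = 66 (n = 2*(38 - 5) = 2*33 = 66)
n*S(o(1, 3)) + v = 66*1 + 58 = 66 + 58 = 124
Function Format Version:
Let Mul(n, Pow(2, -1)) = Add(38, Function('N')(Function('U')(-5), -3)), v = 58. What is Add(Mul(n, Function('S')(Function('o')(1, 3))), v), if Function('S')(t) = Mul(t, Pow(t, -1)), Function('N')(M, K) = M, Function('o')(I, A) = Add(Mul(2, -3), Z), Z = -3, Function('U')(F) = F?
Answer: 124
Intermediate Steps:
Function('o')(I, A) = -9 (Function('o')(I, A) = Add(Mul(2, -3), -3) = Add(-6, -3) = -9)
Function('S')(t) = 1
n = 66 (n = Mul(2, Add(38, -5)) = Mul(2, 33) = 66)
Add(Mul(n, Function('S')(Function('o')(1, 3))), v) = Add(Mul(66, 1), 58) = Add(66, 58) = 124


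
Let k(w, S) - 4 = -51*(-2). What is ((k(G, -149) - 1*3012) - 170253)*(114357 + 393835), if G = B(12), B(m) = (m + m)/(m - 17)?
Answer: -87998018528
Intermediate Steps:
B(m) = 2*m/(-17 + m) (B(m) = (2*m)/(-17 + m) = 2*m/(-17 + m))
G = -24/5 (G = 2*12/(-17 + 12) = 2*12/(-5) = 2*12*(-⅕) = -24/5 ≈ -4.8000)
k(w, S) = 106 (k(w, S) = 4 - 51*(-2) = 4 + 102 = 106)
((k(G, -149) - 1*3012) - 170253)*(114357 + 393835) = ((106 - 1*3012) - 170253)*(114357 + 393835) = ((106 - 3012) - 170253)*508192 = (-2906 - 170253)*508192 = -173159*508192 = -87998018528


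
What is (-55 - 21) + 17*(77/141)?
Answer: -9407/141 ≈ -66.716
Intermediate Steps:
(-55 - 21) + 17*(77/141) = -76 + 17*(77*(1/141)) = -76 + 17*(77/141) = -76 + 1309/141 = -9407/141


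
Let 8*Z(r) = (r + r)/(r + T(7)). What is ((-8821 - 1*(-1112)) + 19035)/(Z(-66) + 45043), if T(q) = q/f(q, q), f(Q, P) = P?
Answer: 1472380/5855623 ≈ 0.25145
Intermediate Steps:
T(q) = 1 (T(q) = q/q = 1)
Z(r) = r/(4*(1 + r)) (Z(r) = ((r + r)/(r + 1))/8 = ((2*r)/(1 + r))/8 = (2*r/(1 + r))/8 = r/(4*(1 + r)))
((-8821 - 1*(-1112)) + 19035)/(Z(-66) + 45043) = ((-8821 - 1*(-1112)) + 19035)/((¼)*(-66)/(1 - 66) + 45043) = ((-8821 + 1112) + 19035)/((¼)*(-66)/(-65) + 45043) = (-7709 + 19035)/((¼)*(-66)*(-1/65) + 45043) = 11326/(33/130 + 45043) = 11326/(5855623/130) = 11326*(130/5855623) = 1472380/5855623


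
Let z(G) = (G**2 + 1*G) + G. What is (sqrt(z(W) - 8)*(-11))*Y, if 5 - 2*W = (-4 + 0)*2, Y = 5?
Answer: -165*sqrt(21)/2 ≈ -378.06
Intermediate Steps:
W = 13/2 (W = 5/2 - (-4 + 0)*2/2 = 5/2 - (-2)*2 = 5/2 - 1/2*(-8) = 5/2 + 4 = 13/2 ≈ 6.5000)
z(G) = G**2 + 2*G (z(G) = (G**2 + G) + G = (G + G**2) + G = G**2 + 2*G)
(sqrt(z(W) - 8)*(-11))*Y = (sqrt(13*(2 + 13/2)/2 - 8)*(-11))*5 = (sqrt((13/2)*(17/2) - 8)*(-11))*5 = (sqrt(221/4 - 8)*(-11))*5 = (sqrt(189/4)*(-11))*5 = ((3*sqrt(21)/2)*(-11))*5 = -33*sqrt(21)/2*5 = -165*sqrt(21)/2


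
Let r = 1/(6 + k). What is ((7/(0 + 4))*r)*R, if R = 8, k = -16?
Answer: -7/5 ≈ -1.4000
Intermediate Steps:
r = -⅒ (r = 1/(6 - 16) = 1/(-10) = -⅒ ≈ -0.10000)
((7/(0 + 4))*r)*R = ((7/(0 + 4))*(-⅒))*8 = ((7/4)*(-⅒))*8 = -7/40*8 = -7/5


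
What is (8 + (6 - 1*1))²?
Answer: 169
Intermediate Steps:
(8 + (6 - 1*1))² = (8 + (6 - 1))² = (8 + 5)² = 13² = 169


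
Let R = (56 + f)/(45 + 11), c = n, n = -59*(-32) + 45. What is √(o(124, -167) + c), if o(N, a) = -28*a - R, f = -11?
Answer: √5180826/28 ≈ 81.291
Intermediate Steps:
n = 1933 (n = 1888 + 45 = 1933)
c = 1933
R = 45/56 (R = (56 - 11)/(45 + 11) = 45/56 ≈ 0.80357)
o(N, a) = -45/56 - 28*a (o(N, a) = -28*a - 1*45/56 = -28*a - 45/56 = -45/56 - 28*a)
√(o(124, -167) + c) = √((-45/56 - 28*(-167)) + 1933) = √((-45/56 + 4676) + 1933) = √(261811/56 + 1933) = √(370059/56) = √5180826/28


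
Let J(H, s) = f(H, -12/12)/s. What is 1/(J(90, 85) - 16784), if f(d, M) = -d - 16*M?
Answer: -85/1426714 ≈ -5.9577e-5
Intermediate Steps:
J(H, s) = (16 - H)/s (J(H, s) = (-H - (-192)/12)/s = (-H - 16*(-1))/s = (-H + 16)/s = (16 - H)/s)
1/(J(90, 85) - 16784) = 1/((16 - 1*90)/85 - 16784) = 1/((16 - 90)/85 - 16784) = 1/((1/85)*(-74) - 16784) = 1/(-74/85 - 16784) = 1/(-1426714/85) = -85/1426714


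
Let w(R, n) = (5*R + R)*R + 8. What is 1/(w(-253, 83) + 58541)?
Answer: 1/442603 ≈ 2.2594e-6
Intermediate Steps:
w(R, n) = 8 + 6*R² (w(R, n) = (6*R)*R + 8 = 6*R² + 8 = 8 + 6*R²)
1/(w(-253, 83) + 58541) = 1/((8 + 6*(-253)²) + 58541) = 1/((8 + 6*64009) + 58541) = 1/((8 + 384054) + 58541) = 1/(384062 + 58541) = 1/442603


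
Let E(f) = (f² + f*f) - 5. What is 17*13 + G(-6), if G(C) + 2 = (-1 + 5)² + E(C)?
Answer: 302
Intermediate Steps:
E(f) = -5 + 2*f² (E(f) = (f² + f²) - 5 = 2*f² - 5 = -5 + 2*f²)
G(C) = 9 + 2*C² (G(C) = -2 + ((-1 + 5)² + (-5 + 2*C²)) = -2 + (4² + (-5 + 2*C²)) = -2 + (16 + (-5 + 2*C²)) = -2 + (11 + 2*C²) = 9 + 2*C²)
17*13 + G(-6) = 17*13 + (9 + 2*(-6)²) = 221 + (9 + 2*36) = 221 + (9 + 72) = 221 + 81 = 302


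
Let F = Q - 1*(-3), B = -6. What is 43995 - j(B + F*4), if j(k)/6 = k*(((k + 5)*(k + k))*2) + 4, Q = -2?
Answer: 43683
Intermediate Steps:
F = 1 (F = -2 - 1*(-3) = -2 + 3 = 1)
j(k) = 24 + 24*k²*(5 + k) (j(k) = 6*(k*(((k + 5)*(k + k))*2) + 4) = 6*(k*(((5 + k)*(2*k))*2) + 4) = 6*(k*((2*k*(5 + k))*2) + 4) = 6*(k*(4*k*(5 + k)) + 4) = 6*(4*k²*(5 + k) + 4) = 6*(4 + 4*k²*(5 + k)) = 24 + 24*k²*(5 + k))
43995 - j(B + F*4) = 43995 - (24 + 24*(-6 + 1*4)³ + 120*(-6 + 1*4)²) = 43995 - (24 + 24*(-6 + 4)³ + 120*(-6 + 4)²) = 43995 - (24 + 24*(-2)³ + 120*(-2)²) = 43995 - (24 + 24*(-8) + 120*4) = 43995 - (24 - 192 + 480) = 43995 - 1*312 = 43995 - 312 = 43683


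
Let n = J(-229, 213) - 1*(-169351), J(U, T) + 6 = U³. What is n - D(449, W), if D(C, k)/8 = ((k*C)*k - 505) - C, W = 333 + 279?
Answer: -1357194060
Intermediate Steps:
J(U, T) = -6 + U³
W = 612
D(C, k) = -4040 - 8*C + 8*C*k² (D(C, k) = 8*(((k*C)*k - 505) - C) = 8*(((C*k)*k - 505) - C) = 8*((C*k² - 505) - C) = 8*((-505 + C*k²) - C) = 8*(-505 - C + C*k²) = -4040 - 8*C + 8*C*k²)
n = -11839644 (n = (-6 + (-229)³) - 1*(-169351) = (-6 - 12008989) + 169351 = -12008995 + 169351 = -11839644)
n - D(449, W) = -11839644 - (-4040 - 8*449 + 8*449*612²) = -11839644 - (-4040 - 3592 + 8*449*374544) = -11839644 - (-4040 - 3592 + 1345362048) = -11839644 - 1*1345354416 = -11839644 - 1345354416 = -1357194060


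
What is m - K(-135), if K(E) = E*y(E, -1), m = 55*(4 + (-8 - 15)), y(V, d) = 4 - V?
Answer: 17720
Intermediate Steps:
m = -1045 (m = 55*(4 - 23) = 55*(-19) = -1045)
K(E) = E*(4 - E)
m - K(-135) = -1045 - (-135)*(4 - 1*(-135)) = -1045 - (-135)*(4 + 135) = -1045 - (-135)*139 = -1045 - 1*(-18765) = -1045 + 18765 = 17720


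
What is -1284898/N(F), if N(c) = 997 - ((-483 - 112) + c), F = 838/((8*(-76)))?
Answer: -390608992/484387 ≈ -806.40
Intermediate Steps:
F = -419/304 (F = 838/(-608) = 838*(-1/608) = -419/304 ≈ -1.3783)
N(c) = 1592 - c (N(c) = 997 - (-595 + c) = 997 + (595 - c) = 1592 - c)
-1284898/N(F) = -1284898/(1592 - 1*(-419/304)) = -1284898/(1592 + 419/304) = -1284898/484387/304 = -1284898*304/484387 = -390608992/484387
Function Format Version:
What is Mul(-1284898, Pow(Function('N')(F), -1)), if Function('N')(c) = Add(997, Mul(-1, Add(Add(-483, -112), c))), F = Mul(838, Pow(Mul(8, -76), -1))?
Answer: Rational(-390608992, 484387) ≈ -806.40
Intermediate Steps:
F = Rational(-419, 304) (F = Mul(838, Pow(-608, -1)) = Mul(838, Rational(-1, 608)) = Rational(-419, 304) ≈ -1.3783)
Function('N')(c) = Add(1592, Mul(-1, c)) (Function('N')(c) = Add(997, Mul(-1, Add(-595, c))) = Add(997, Add(595, Mul(-1, c))) = Add(1592, Mul(-1, c)))
Mul(-1284898, Pow(Function('N')(F), -1)) = Mul(-1284898, Pow(Add(1592, Mul(-1, Rational(-419, 304))), -1)) = Mul(-1284898, Pow(Add(1592, Rational(419, 304)), -1)) = Mul(-1284898, Pow(Rational(484387, 304), -1)) = Mul(-1284898, Rational(304, 484387)) = Rational(-390608992, 484387)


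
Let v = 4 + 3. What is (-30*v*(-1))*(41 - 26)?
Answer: 3150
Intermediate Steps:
v = 7
(-30*v*(-1))*(41 - 26) = (-210*(-1))*(41 - 26) = -30*(-7)*15 = 210*15 = 3150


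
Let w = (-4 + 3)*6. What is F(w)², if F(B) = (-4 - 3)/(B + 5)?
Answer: 49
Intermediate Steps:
w = -6 (w = -1*6 = -6)
F(B) = -7/(5 + B)
F(w)² = (-7/(5 - 6))² = (-7/(-1))² = (-7*(-1))² = 7² = 49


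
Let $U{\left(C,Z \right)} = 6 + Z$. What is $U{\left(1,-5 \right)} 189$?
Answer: $189$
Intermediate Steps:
$U{\left(1,-5 \right)} 189 = \left(6 - 5\right) 189 = 1 \cdot 189 = 189$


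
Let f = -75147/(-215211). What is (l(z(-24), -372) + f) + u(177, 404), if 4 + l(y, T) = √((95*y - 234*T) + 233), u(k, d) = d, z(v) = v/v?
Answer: 28719849/71737 + 4*√5461 ≈ 695.94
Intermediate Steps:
z(v) = 1
l(y, T) = -4 + √(233 - 234*T + 95*y) (l(y, T) = -4 + √((95*y - 234*T) + 233) = -4 + √((-234*T + 95*y) + 233) = -4 + √(233 - 234*T + 95*y))
f = 25049/71737 (f = -75147*(-1/215211) = 25049/71737 ≈ 0.34918)
(l(z(-24), -372) + f) + u(177, 404) = ((-4 + √(233 - 234*(-372) + 95*1)) + 25049/71737) + 404 = ((-4 + √(233 + 87048 + 95)) + 25049/71737) + 404 = ((-4 + √87376) + 25049/71737) + 404 = ((-4 + 4*√5461) + 25049/71737) + 404 = (-261899/71737 + 4*√5461) + 404 = 28719849/71737 + 4*√5461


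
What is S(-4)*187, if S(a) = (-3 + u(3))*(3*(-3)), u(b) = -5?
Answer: 13464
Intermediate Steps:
S(a) = 72 (S(a) = (-3 - 5)*(3*(-3)) = -8*(-9) = 72)
S(-4)*187 = 72*187 = 13464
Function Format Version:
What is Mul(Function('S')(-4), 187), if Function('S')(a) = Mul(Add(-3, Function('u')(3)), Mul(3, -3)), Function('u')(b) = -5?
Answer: 13464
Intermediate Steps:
Function('S')(a) = 72 (Function('S')(a) = Mul(Add(-3, -5), Mul(3, -3)) = Mul(-8, -9) = 72)
Mul(Function('S')(-4), 187) = Mul(72, 187) = 13464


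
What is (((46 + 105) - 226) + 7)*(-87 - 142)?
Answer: 15572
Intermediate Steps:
(((46 + 105) - 226) + 7)*(-87 - 142) = ((151 - 226) + 7)*(-229) = (-75 + 7)*(-229) = -68*(-229) = 15572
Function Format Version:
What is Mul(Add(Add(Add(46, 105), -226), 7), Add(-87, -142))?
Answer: 15572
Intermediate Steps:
Mul(Add(Add(Add(46, 105), -226), 7), Add(-87, -142)) = Mul(Add(Add(151, -226), 7), -229) = Mul(Add(-75, 7), -229) = Mul(-68, -229) = 15572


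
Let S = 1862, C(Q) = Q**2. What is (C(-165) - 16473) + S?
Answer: 12614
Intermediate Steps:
(C(-165) - 16473) + S = ((-165)**2 - 16473) + 1862 = (27225 - 16473) + 1862 = 10752 + 1862 = 12614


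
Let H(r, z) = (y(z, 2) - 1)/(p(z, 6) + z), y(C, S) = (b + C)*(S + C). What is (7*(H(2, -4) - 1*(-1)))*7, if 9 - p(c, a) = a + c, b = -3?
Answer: 784/3 ≈ 261.33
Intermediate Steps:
y(C, S) = (-3 + C)*(C + S) (y(C, S) = (-3 + C)*(S + C) = (-3 + C)*(C + S))
p(c, a) = 9 - a - c (p(c, a) = 9 - (a + c) = 9 + (-a - c) = 9 - a - c)
H(r, z) = -7/3 - z/3 + z²/3 (H(r, z) = ((z² - 3*z - 3*2 + z*2) - 1)/((9 - 1*6 - z) + z) = ((z² - 3*z - 6 + 2*z) - 1)/((9 - 6 - z) + z) = ((-6 + z² - z) - 1)/((3 - z) + z) = (-7 + z² - z)/3 = (-7 + z² - z)*(⅓) = -7/3 - z/3 + z²/3)
(7*(H(2, -4) - 1*(-1)))*7 = (7*((-7/3 - ⅓*(-4) + (⅓)*(-4)²) - 1*(-1)))*7 = (7*((-7/3 + 4/3 + (⅓)*16) + 1))*7 = (7*((-7/3 + 4/3 + 16/3) + 1))*7 = (7*(13/3 + 1))*7 = (7*(16/3))*7 = (112/3)*7 = 784/3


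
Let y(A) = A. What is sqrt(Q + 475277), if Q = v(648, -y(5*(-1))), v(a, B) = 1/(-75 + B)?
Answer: sqrt(2328857230)/70 ≈ 689.40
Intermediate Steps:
Q = -1/70 (Q = 1/(-75 - 5*(-1)) = 1/(-75 - 1*(-5)) = 1/(-75 + 5) = 1/(-70) = -1/70 ≈ -0.014286)
sqrt(Q + 475277) = sqrt(-1/70 + 475277) = sqrt(33269389/70) = sqrt(2328857230)/70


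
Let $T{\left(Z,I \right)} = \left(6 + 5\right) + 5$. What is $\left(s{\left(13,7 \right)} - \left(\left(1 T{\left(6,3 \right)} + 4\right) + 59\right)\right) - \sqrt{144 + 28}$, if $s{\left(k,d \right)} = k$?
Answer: $-66 - 2 \sqrt{43} \approx -79.115$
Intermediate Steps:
$T{\left(Z,I \right)} = 16$ ($T{\left(Z,I \right)} = 11 + 5 = 16$)
$\left(s{\left(13,7 \right)} - \left(\left(1 T{\left(6,3 \right)} + 4\right) + 59\right)\right) - \sqrt{144 + 28} = \left(13 - \left(\left(1 \cdot 16 + 4\right) + 59\right)\right) - \sqrt{144 + 28} = \left(13 - \left(\left(16 + 4\right) + 59\right)\right) - \sqrt{172} = \left(13 - \left(20 + 59\right)\right) - 2 \sqrt{43} = \left(13 - 79\right) - 2 \sqrt{43} = -66 - 2 \sqrt{43}$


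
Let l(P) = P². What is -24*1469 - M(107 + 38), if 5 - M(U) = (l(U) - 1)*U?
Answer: 3013219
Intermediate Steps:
M(U) = 5 - U*(-1 + U²) (M(U) = 5 - (U² - 1)*U = 5 - (-1 + U²)*U = 5 - U*(-1 + U²))
-24*1469 - M(107 + 38) = -24*1469 - (5 + (107 + 38) - (107 + 38)³) = -35256 - (5 + 145 - 1*145³) = -35256 - (5 + 145 - 1*3048625) = -35256 - (5 + 145 - 3048625) = -35256 - 1*(-3048475) = -35256 + 3048475 = 3013219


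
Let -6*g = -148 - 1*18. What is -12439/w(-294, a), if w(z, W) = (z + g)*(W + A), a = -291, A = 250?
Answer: -37317/32759 ≈ -1.1391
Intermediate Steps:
g = 83/3 (g = -(-148 - 1*18)/6 = -(-148 - 18)/6 = -1/6*(-166) = 83/3 ≈ 27.667)
w(z, W) = (250 + W)*(83/3 + z) (w(z, W) = (z + 83/3)*(W + 250) = (83/3 + z)*(250 + W) = (250 + W)*(83/3 + z))
-12439/w(-294, a) = -12439/(20750/3 + 250*(-294) + (83/3)*(-291) - 291*(-294)) = -12439/(20750/3 - 73500 - 8051 + 85554) = -12439/32759/3 = -12439*3/32759 = -37317/32759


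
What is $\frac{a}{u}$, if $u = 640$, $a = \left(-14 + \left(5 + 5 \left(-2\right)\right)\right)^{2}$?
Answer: $\frac{361}{640} \approx 0.56406$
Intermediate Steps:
$a = 361$ ($a = \left(-14 + \left(5 - 10\right)\right)^{2} = \left(-14 - 5\right)^{2} = \left(-19\right)^{2} = 361$)
$\frac{a}{u} = \frac{361}{640}$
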